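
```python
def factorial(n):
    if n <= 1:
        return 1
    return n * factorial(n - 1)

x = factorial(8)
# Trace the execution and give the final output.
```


factorial(8)
= 8 * factorial(7)
= 8 * 7 * factorial(6)
= 8 * 7 * 6 * factorial(5)
= 8 * 7 * 6 * 5 * factorial(4)
= 8 * 7 * 6 * 5 * 4 * factorial(3)
= 8 * 7 * 6 * 5 * 4 * 3 * factorial(2)
= 8 * 7 * 6 * 5 * 4 * 3 * 2 * factorial(1)
= 8 * 7 * 6 * 5 * 4 * 3 * 2 * 1
= 40320


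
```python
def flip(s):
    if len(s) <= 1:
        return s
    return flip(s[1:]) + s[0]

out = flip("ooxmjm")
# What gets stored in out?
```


flip("ooxmjm")
= flip("oxmjm") + "o"
= flip("xmjm") + "o" + "o"
= flip("mjm") + "x" + "o" + "o"
= flip("jm") + "m" + "x" + "o" + "o"
= flip("m") + "j" + "m" + "x" + "o" + "o"
= "m" + "j" + "m" + "x" + "o" + "o"
= "mjmxoo"


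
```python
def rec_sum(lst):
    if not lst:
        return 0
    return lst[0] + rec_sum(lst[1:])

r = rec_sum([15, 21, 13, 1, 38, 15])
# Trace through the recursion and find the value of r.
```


rec_sum([15, 21, 13, 1, 38, 15])
= 15 + rec_sum([21, 13, 1, 38, 15])
= 15 + 21 + rec_sum([13, 1, 38, 15])
= 15 + 21 + 13 + rec_sum([1, 38, 15])
= 15 + 21 + 13 + 1 + rec_sum([38, 15])
= 15 + 21 + 13 + 1 + 38 + rec_sum([15])
= 15 + 21 + 13 + 1 + 38 + 15 + rec_sum([])
= 15 + 21 + 13 + 1 + 38 + 15 + 0
= 103


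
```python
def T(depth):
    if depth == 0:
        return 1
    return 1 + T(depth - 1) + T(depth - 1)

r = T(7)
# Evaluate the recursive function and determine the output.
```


T(7)
= 1 + T(6) + T(6)
= 1 + 2 * T(6)
T(k) = 2^(k+1) - 1
T(0) = 1
T(1) = 3
T(2) = 7
T(3) = 15
T(4) = 31
T(7) = 2^8 - 1 = 255


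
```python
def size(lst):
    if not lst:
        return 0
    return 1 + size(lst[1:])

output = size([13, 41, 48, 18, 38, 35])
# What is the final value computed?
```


size([13, 41, 48, 18, 38, 35])
= 1 + size([41, 48, 18, 38, 35])
= 1 + 1 + size([48, 18, 38, 35])
= 1 + 1 + 1 + size([18, 38, 35])
= 1 + 1 + 1 + 1 + size([38, 35])
= 1 + 1 + 1 + 1 + 1 + size([35])
= 1 + 1 + 1 + 1 + 1 + 1 + size([])
= 1 + 1 + 1 + 1 + 1 + 1 + 0
= 6


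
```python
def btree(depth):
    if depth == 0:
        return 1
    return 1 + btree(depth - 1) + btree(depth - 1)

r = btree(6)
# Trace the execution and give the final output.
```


btree(6)
= 1 + btree(5) + btree(5)
= 1 + 2 * btree(5)
btree(k) = 2^(k+1) - 1
btree(0) = 1
btree(1) = 3
btree(2) = 7
btree(3) = 15
btree(4) = 31
btree(6) = 2^7 - 1 = 127


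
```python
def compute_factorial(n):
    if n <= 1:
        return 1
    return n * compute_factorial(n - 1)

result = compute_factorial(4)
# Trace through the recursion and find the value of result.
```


compute_factorial(4)
= 4 * compute_factorial(3)
= 4 * 3 * compute_factorial(2)
= 4 * 3 * 2 * compute_factorial(1)
= 4 * 3 * 2 * 1
= 24


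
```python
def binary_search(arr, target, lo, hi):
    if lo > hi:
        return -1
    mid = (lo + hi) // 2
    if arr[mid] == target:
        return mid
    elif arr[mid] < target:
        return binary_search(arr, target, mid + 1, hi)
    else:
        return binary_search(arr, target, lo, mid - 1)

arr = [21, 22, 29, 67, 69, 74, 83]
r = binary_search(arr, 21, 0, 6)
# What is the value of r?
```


binary_search(arr, 21, 0, 6)
lo=0, hi=6, mid=3, arr[mid]=67
67 > 21, search left half
lo=0, hi=2, mid=1, arr[mid]=22
22 > 21, search left half
lo=0, hi=0, mid=0, arr[mid]=21
arr[0] == 21, found at index 0
= 0


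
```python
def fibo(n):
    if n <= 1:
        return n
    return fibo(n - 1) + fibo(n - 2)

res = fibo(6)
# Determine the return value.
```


fibo(6)
= fibo(5) + fibo(4)
= (fibo(4) + fibo(3)) + fibo(4)
Computing bottom-up: fibo(0)=0, fibo(1)=1, fibo(2)=1, fibo(3)=2, fibo(4)=3, fibo(5)=5, fibo(6)=8
= 8


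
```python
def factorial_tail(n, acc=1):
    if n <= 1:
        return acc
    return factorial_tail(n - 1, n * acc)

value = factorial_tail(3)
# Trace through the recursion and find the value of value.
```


factorial_tail(3, 1)
= factorial_tail(2, 3 * 1) = factorial_tail(2, 3)
= factorial_tail(1, 2 * 3) = factorial_tail(1, 6)
n <= 1, return acc = 6


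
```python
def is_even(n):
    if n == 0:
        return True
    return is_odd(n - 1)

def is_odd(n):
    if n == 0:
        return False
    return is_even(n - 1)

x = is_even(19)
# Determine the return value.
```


is_even(19)
= is_odd(18)
= is_even(17)
= is_odd(16)
= is_even(15)
= is_odd(14)
= is_even(13)
= is_odd(12)
= is_even(11)
= is_odd(10)
= is_even(9)
= is_odd(8)
= is_even(7)
= is_odd(6)
= is_even(5)
= is_odd(4)
= is_even(3)
= is_odd(2)
= is_even(1)
= is_odd(0)
n == 0: return False
= False


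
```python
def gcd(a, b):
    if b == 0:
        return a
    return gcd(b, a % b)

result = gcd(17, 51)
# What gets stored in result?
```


gcd(17, 51)
= gcd(51, 17 % 51) = gcd(51, 17)
= gcd(17, 51 % 17) = gcd(17, 0)
b == 0, return a = 17


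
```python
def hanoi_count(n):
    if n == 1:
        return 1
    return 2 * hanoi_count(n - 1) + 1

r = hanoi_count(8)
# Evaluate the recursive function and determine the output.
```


hanoi_count(8)
= 2 * hanoi_count(7) + 1
= 2 * (2 * hanoi_count(6) + 1) + 1
= 2 * (2 * (2 * hanoi_count(5) + 1) + 1) + 1
= 2 * (2 * (2 * (2 * hanoi_count(4) + 1) + 1) + 1) + 1
= 2 * (2 * (2 * (2 * (2 * hanoi_count(3) + 1) + 1) + 1) + 1) + 1
= 2 * (2 * (2 * (2 * (2 * (2 * hanoi_count(2) + 1) + 1) + 1) + 1) + 1) + 1
= 2 * (2 * (2 * (2 * (2 * (2 * (2 * hanoi_count(1) + 1) + 1) + 1) + 1) + 1) + 1) + 1
Now compute bottom-up:
hanoi_count(1) = 1
hanoi_count(2) = 2 * 1 + 1 = 3
hanoi_count(3) = 2 * 3 + 1 = 7
hanoi_count(4) = 2 * 7 + 1 = 15
hanoi_count(5) = 2 * 15 + 1 = 31
hanoi_count(6) = 2 * 31 + 1 = 63
hanoi_count(7) = 2 * 63 + 1 = 127
hanoi_count(8) = 2 * 127 + 1 = 255
= 255


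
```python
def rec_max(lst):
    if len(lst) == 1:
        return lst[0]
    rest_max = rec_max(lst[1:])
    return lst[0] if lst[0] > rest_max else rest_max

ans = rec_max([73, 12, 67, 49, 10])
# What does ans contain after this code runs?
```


rec_max([73, 12, 67, 49, 10])
= compare 73 with rec_max([12, 67, 49, 10])
= compare 12 with rec_max([67, 49, 10])
= compare 67 with rec_max([49, 10])
= compare 49 with rec_max([10])
Base: rec_max([10]) = 10
compare 49 with 10: max = 49
compare 67 with 49: max = 67
compare 12 with 67: max = 67
compare 73 with 67: max = 73
= 73


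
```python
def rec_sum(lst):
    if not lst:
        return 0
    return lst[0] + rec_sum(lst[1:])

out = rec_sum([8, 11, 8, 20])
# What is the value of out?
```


rec_sum([8, 11, 8, 20])
= 8 + rec_sum([11, 8, 20])
= 8 + 11 + rec_sum([8, 20])
= 8 + 11 + 8 + rec_sum([20])
= 8 + 11 + 8 + 20 + rec_sum([])
= 8 + 11 + 8 + 20 + 0
= 47


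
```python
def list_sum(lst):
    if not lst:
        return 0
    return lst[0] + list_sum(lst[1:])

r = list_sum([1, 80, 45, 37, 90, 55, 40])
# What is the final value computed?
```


list_sum([1, 80, 45, 37, 90, 55, 40])
= 1 + list_sum([80, 45, 37, 90, 55, 40])
= 1 + 80 + list_sum([45, 37, 90, 55, 40])
= 1 + 80 + 45 + list_sum([37, 90, 55, 40])
= 1 + 80 + 45 + 37 + list_sum([90, 55, 40])
= 1 + 80 + 45 + 37 + 90 + list_sum([55, 40])
= 1 + 80 + 45 + 37 + 90 + 55 + list_sum([40])
= 1 + 80 + 45 + 37 + 90 + 55 + 40 + list_sum([])
= 1 + 80 + 45 + 37 + 90 + 55 + 40 + 0
= 348


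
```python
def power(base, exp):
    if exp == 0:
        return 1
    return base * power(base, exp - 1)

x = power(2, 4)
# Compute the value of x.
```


power(2, 4)
= 2 * power(2, 3)
= 2 * 2 * power(2, 2)
= 2 * 2 * 2 * power(2, 1)
= 2 * 2 * 2 * 2 * power(2, 0)
= 2 * 2 * 2 * 2 * 1
= 16


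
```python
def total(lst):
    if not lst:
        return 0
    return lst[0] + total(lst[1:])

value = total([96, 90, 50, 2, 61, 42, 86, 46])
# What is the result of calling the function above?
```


total([96, 90, 50, 2, 61, 42, 86, 46])
= 96 + total([90, 50, 2, 61, 42, 86, 46])
= 96 + 90 + total([50, 2, 61, 42, 86, 46])
= 96 + 90 + 50 + total([2, 61, 42, 86, 46])
= 96 + 90 + 50 + 2 + total([61, 42, 86, 46])
= 96 + 90 + 50 + 2 + 61 + total([42, 86, 46])
= 96 + 90 + 50 + 2 + 61 + 42 + total([86, 46])
= 96 + 90 + 50 + 2 + 61 + 42 + 86 + total([46])
= 96 + 90 + 50 + 2 + 61 + 42 + 86 + 46 + total([])
= 96 + 90 + 50 + 2 + 61 + 42 + 86 + 46 + 0
= 473


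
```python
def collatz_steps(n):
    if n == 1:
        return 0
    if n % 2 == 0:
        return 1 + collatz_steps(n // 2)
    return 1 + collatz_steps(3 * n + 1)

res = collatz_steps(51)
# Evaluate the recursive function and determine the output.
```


collatz_steps(51)
51 is odd -> 3*51+1 = 154 -> collatz_steps(154)
154 is even -> collatz_steps(77)
77 is odd -> 3*77+1 = 232 -> collatz_steps(232)
232 is even -> collatz_steps(116)
116 is even -> collatz_steps(58)
58 is even -> collatz_steps(29)
29 is odd -> 3*29+1 = 88 -> collatz_steps(88)
88 is even -> collatz_steps(44)
44 is even -> collatz_steps(22)
22 is even -> collatz_steps(11)
11 is odd -> 3*11+1 = 34 -> collatz_steps(34)
34 is even -> collatz_steps(17)
17 is odd -> 3*17+1 = 52 -> collatz_steps(52)
52 is even -> collatz_steps(26)
26 is even -> collatz_steps(13)
13 is odd -> 3*13+1 = 40 -> collatz_steps(40)
40 is even -> collatz_steps(20)
20 is even -> collatz_steps(10)
10 is even -> collatz_steps(5)
5 is odd -> 3*5+1 = 16 -> collatz_steps(16)
16 is even -> collatz_steps(8)
8 is even -> collatz_steps(4)
4 is even -> collatz_steps(2)
2 is even -> collatz_steps(1)
Reached 1 after 24 steps
= 24


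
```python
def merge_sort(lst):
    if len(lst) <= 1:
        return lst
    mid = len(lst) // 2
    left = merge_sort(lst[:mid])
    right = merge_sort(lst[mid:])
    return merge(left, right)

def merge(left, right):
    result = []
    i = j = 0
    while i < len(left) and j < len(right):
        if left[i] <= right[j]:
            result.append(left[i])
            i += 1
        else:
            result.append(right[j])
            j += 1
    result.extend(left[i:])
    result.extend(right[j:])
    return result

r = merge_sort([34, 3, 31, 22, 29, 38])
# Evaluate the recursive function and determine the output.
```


merge_sort([34, 3, 31, 22, 29, 38])
Split into [34, 3, 31] and [22, 29, 38]
Left sorted: [3, 31, 34]
Right sorted: [22, 29, 38]
Merge [3, 31, 34] and [22, 29, 38]
= [3, 22, 29, 31, 34, 38]


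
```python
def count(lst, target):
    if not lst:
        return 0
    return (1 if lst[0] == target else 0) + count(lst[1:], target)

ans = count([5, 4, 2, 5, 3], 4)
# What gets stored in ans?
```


count([5, 4, 2, 5, 3], 4)
lst[0]=5 != 4: 0 + count([4, 2, 5, 3], 4)
lst[0]=4 == 4: 1 + count([2, 5, 3], 4)
lst[0]=2 != 4: 0 + count([5, 3], 4)
lst[0]=5 != 4: 0 + count([3], 4)
lst[0]=3 != 4: 0 + count([], 4)
= 1


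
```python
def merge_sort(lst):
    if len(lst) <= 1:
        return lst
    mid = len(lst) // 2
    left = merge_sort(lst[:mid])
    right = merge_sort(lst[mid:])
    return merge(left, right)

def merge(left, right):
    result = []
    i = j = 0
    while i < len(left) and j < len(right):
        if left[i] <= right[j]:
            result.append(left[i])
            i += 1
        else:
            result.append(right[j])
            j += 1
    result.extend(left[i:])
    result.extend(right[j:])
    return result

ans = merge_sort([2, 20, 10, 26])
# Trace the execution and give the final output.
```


merge_sort([2, 20, 10, 26])
Split into [2, 20] and [10, 26]
Left sorted: [2, 20]
Right sorted: [10, 26]
Merge [2, 20] and [10, 26]
= [2, 10, 20, 26]


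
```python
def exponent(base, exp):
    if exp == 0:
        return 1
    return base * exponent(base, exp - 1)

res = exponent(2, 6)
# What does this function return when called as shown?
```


exponent(2, 6)
= 2 * exponent(2, 5)
= 2 * 2 * exponent(2, 4)
= 2 * 2 * 2 * exponent(2, 3)
= 2 * 2 * 2 * 2 * exponent(2, 2)
= 2 * 2 * 2 * 2 * 2 * exponent(2, 1)
= 2 * 2 * 2 * 2 * 2 * 2 * exponent(2, 0)
= 2 * 2 * 2 * 2 * 2 * 2 * 1
= 64


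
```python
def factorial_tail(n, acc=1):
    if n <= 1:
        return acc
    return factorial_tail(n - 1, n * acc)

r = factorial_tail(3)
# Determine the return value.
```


factorial_tail(3, 1)
= factorial_tail(2, 3 * 1) = factorial_tail(2, 3)
= factorial_tail(1, 2 * 3) = factorial_tail(1, 6)
n <= 1, return acc = 6


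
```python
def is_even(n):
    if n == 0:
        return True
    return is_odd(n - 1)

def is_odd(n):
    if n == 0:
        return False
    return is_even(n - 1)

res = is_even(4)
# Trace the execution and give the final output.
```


is_even(4)
= is_odd(3)
= is_even(2)
= is_odd(1)
= is_even(0)
n == 0: return True
= True


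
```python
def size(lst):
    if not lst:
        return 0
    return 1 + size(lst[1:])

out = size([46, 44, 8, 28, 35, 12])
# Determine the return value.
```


size([46, 44, 8, 28, 35, 12])
= 1 + size([44, 8, 28, 35, 12])
= 1 + 1 + size([8, 28, 35, 12])
= 1 + 1 + 1 + size([28, 35, 12])
= 1 + 1 + 1 + 1 + size([35, 12])
= 1 + 1 + 1 + 1 + 1 + size([12])
= 1 + 1 + 1 + 1 + 1 + 1 + size([])
= 1 + 1 + 1 + 1 + 1 + 1 + 0
= 6


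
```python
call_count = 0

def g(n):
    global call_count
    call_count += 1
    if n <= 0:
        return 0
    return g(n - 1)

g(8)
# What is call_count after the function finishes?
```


g(8) calls g(7) calls ... calls g(0)
Total calls: 8 + 1 (for base case) = 9


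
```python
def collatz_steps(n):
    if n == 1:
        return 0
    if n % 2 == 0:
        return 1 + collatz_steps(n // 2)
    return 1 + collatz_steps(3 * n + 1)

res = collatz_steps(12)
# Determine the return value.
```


collatz_steps(12)
12 is even -> collatz_steps(6)
6 is even -> collatz_steps(3)
3 is odd -> 3*3+1 = 10 -> collatz_steps(10)
10 is even -> collatz_steps(5)
5 is odd -> 3*5+1 = 16 -> collatz_steps(16)
16 is even -> collatz_steps(8)
8 is even -> collatz_steps(4)
4 is even -> collatz_steps(2)
2 is even -> collatz_steps(1)
Reached 1 after 9 steps
= 9


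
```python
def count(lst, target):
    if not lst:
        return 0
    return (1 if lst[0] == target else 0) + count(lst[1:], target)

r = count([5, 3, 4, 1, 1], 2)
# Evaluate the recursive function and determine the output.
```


count([5, 3, 4, 1, 1], 2)
lst[0]=5 != 2: 0 + count([3, 4, 1, 1], 2)
lst[0]=3 != 2: 0 + count([4, 1, 1], 2)
lst[0]=4 != 2: 0 + count([1, 1], 2)
lst[0]=1 != 2: 0 + count([1], 2)
lst[0]=1 != 2: 0 + count([], 2)
= 0


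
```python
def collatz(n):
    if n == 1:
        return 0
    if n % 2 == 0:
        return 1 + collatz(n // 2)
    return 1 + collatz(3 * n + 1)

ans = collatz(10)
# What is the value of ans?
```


collatz(10)
10 is even -> collatz(5)
5 is odd -> 3*5+1 = 16 -> collatz(16)
16 is even -> collatz(8)
8 is even -> collatz(4)
4 is even -> collatz(2)
2 is even -> collatz(1)
Reached 1 after 6 steps
= 6


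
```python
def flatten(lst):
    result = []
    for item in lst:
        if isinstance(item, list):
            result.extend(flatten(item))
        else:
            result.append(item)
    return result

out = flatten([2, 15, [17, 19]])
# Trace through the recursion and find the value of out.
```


flatten([2, 15, [17, 19]])
Processing each element:
  2 is not a list -> append 2
  15 is not a list -> append 15
  [17, 19] is a list -> flatten recursively -> [17, 19]
= [2, 15, 17, 19]


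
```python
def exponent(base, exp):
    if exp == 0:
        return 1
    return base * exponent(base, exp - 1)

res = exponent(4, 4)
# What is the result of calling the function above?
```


exponent(4, 4)
= 4 * exponent(4, 3)
= 4 * 4 * exponent(4, 2)
= 4 * 4 * 4 * exponent(4, 1)
= 4 * 4 * 4 * 4 * exponent(4, 0)
= 4 * 4 * 4 * 4 * 1
= 256


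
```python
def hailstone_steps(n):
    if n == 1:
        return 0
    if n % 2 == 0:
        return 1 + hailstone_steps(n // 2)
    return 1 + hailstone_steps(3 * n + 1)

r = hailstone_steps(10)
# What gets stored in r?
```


hailstone_steps(10)
10 is even -> hailstone_steps(5)
5 is odd -> 3*5+1 = 16 -> hailstone_steps(16)
16 is even -> hailstone_steps(8)
8 is even -> hailstone_steps(4)
4 is even -> hailstone_steps(2)
2 is even -> hailstone_steps(1)
Reached 1 after 6 steps
= 6


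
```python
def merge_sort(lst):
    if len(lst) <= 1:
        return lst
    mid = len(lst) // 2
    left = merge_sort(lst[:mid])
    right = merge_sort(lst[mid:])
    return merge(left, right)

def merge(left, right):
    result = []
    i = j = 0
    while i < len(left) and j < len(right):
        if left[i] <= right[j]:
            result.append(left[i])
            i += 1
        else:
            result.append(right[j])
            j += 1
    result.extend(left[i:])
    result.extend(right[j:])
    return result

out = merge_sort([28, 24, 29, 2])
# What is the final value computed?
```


merge_sort([28, 24, 29, 2])
Split into [28, 24] and [29, 2]
Left sorted: [24, 28]
Right sorted: [2, 29]
Merge [24, 28] and [2, 29]
= [2, 24, 28, 29]


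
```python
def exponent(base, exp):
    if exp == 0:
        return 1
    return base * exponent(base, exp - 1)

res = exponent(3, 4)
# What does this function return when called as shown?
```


exponent(3, 4)
= 3 * exponent(3, 3)
= 3 * 3 * exponent(3, 2)
= 3 * 3 * 3 * exponent(3, 1)
= 3 * 3 * 3 * 3 * exponent(3, 0)
= 3 * 3 * 3 * 3 * 1
= 81


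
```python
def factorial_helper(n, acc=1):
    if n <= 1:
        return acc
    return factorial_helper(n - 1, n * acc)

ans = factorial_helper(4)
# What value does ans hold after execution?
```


factorial_helper(4, 1)
= factorial_helper(3, 4 * 1) = factorial_helper(3, 4)
= factorial_helper(2, 3 * 4) = factorial_helper(2, 12)
= factorial_helper(1, 2 * 12) = factorial_helper(1, 24)
n <= 1, return acc = 24


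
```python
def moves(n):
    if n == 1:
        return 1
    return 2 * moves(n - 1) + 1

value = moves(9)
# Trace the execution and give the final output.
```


moves(9)
= 2 * moves(8) + 1
= 2 * (2 * moves(7) + 1) + 1
= 2 * (2 * (2 * moves(6) + 1) + 1) + 1
= 2 * (2 * (2 * (2 * moves(5) + 1) + 1) + 1) + 1
= 2 * (2 * (2 * (2 * (2 * moves(4) + 1) + 1) + 1) + 1) + 1
= 2 * (2 * (2 * (2 * (2 * (2 * moves(3) + 1) + 1) + 1) + 1) + 1) + 1
= 2 * (2 * (2 * (2 * (2 * (2 * (2 * moves(2) + 1) + 1) + 1) + 1) + 1) + 1) + 1
= 2 * (2 * (2 * (2 * (2 * (2 * (2 * (2 * moves(1) + 1) + 1) + 1) + 1) + 1) + 1) + 1) + 1
Now compute bottom-up:
moves(1) = 1
moves(2) = 2 * 1 + 1 = 3
moves(3) = 2 * 3 + 1 = 7
moves(4) = 2 * 7 + 1 = 15
moves(5) = 2 * 15 + 1 = 31
moves(6) = 2 * 31 + 1 = 63
moves(7) = 2 * 63 + 1 = 127
moves(8) = 2 * 127 + 1 = 255
moves(9) = 2 * 255 + 1 = 511
= 511


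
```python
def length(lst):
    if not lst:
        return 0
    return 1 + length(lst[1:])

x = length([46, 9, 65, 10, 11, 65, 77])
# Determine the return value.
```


length([46, 9, 65, 10, 11, 65, 77])
= 1 + length([9, 65, 10, 11, 65, 77])
= 1 + 1 + length([65, 10, 11, 65, 77])
= 1 + 1 + 1 + length([10, 11, 65, 77])
= 1 + 1 + 1 + 1 + length([11, 65, 77])
= 1 + 1 + 1 + 1 + 1 + length([65, 77])
= 1 + 1 + 1 + 1 + 1 + 1 + length([77])
= 1 + 1 + 1 + 1 + 1 + 1 + 1 + length([])
= 1 + 1 + 1 + 1 + 1 + 1 + 1 + 0
= 7


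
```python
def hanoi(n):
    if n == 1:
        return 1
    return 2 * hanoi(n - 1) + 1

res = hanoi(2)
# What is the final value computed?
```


hanoi(2)
= 2 * hanoi(1) + 1
Now compute bottom-up:
hanoi(1) = 1
hanoi(2) = 2 * 1 + 1 = 3
= 3


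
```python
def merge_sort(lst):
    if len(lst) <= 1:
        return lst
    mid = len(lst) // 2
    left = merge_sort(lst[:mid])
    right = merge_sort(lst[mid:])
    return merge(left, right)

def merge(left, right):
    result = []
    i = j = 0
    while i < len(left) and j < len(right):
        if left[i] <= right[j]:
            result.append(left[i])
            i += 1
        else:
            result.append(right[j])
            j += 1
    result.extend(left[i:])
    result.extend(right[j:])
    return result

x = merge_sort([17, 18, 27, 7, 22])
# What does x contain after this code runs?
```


merge_sort([17, 18, 27, 7, 22])
Split into [17, 18] and [27, 7, 22]
Left sorted: [17, 18]
Right sorted: [7, 22, 27]
Merge [17, 18] and [7, 22, 27]
= [7, 17, 18, 22, 27]


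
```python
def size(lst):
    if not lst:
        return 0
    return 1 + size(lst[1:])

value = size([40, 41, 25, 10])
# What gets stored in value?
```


size([40, 41, 25, 10])
= 1 + size([41, 25, 10])
= 1 + 1 + size([25, 10])
= 1 + 1 + 1 + size([10])
= 1 + 1 + 1 + 1 + size([])
= 1 + 1 + 1 + 1 + 0
= 4


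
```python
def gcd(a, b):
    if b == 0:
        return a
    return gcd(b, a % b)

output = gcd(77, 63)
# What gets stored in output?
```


gcd(77, 63)
= gcd(63, 77 % 63) = gcd(63, 14)
= gcd(14, 63 % 14) = gcd(14, 7)
= gcd(7, 14 % 7) = gcd(7, 0)
b == 0, return a = 7


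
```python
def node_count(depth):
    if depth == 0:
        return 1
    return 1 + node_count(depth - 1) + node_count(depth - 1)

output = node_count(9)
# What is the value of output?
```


node_count(9)
= 1 + node_count(8) + node_count(8)
= 1 + 2 * node_count(8)
node_count(k) = 2^(k+1) - 1
node_count(0) = 1
node_count(1) = 3
node_count(2) = 7
node_count(3) = 15
node_count(4) = 31
node_count(9) = 2^10 - 1 = 1023


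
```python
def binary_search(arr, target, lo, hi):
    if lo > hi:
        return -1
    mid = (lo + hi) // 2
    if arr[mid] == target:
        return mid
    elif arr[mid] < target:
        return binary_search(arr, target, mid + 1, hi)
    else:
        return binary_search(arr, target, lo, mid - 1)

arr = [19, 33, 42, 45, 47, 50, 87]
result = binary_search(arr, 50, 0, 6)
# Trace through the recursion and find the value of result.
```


binary_search(arr, 50, 0, 6)
lo=0, hi=6, mid=3, arr[mid]=45
45 < 50, search right half
lo=4, hi=6, mid=5, arr[mid]=50
arr[5] == 50, found at index 5
= 5


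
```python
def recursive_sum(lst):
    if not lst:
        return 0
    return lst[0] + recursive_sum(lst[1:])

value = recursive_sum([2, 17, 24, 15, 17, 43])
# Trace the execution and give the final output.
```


recursive_sum([2, 17, 24, 15, 17, 43])
= 2 + recursive_sum([17, 24, 15, 17, 43])
= 2 + 17 + recursive_sum([24, 15, 17, 43])
= 2 + 17 + 24 + recursive_sum([15, 17, 43])
= 2 + 17 + 24 + 15 + recursive_sum([17, 43])
= 2 + 17 + 24 + 15 + 17 + recursive_sum([43])
= 2 + 17 + 24 + 15 + 17 + 43 + recursive_sum([])
= 2 + 17 + 24 + 15 + 17 + 43 + 0
= 118


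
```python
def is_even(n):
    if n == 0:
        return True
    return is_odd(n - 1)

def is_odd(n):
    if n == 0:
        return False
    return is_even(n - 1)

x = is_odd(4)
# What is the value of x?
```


is_odd(4)
= is_even(3)
= is_odd(2)
= is_even(1)
= is_odd(0)
n == 0: return False
= False


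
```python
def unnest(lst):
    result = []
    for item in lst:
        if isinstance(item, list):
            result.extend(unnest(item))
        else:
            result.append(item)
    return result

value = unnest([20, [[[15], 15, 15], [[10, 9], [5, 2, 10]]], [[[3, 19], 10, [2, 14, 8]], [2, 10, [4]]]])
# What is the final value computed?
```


unnest([20, [[[15], 15, 15], [[10, 9], [5, 2, 10]]], [[[3, 19], 10, [2, 14, 8]], [2, 10, [4]]]])
Processing each element:
  20 is not a list -> append 20
  [[[15], 15, 15], [[10, 9], [5, 2, 10]]] is a list -> unnest recursively -> [15, 15, 15, 10, 9, 5, 2, 10]
  [[[3, 19], 10, [2, 14, 8]], [2, 10, [4]]] is a list -> unnest recursively -> [3, 19, 10, 2, 14, 8, 2, 10, 4]
= [20, 15, 15, 15, 10, 9, 5, 2, 10, 3, 19, 10, 2, 14, 8, 2, 10, 4]


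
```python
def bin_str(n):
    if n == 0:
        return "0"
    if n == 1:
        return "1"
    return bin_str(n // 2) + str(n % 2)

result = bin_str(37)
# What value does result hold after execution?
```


bin_str(37)
= bin_str(18) + "1"
= bin_str(9) + "0" + "1"
= bin_str(4) + "1" + "0" + "1"
= bin_str(2) + "0" + "1" + "0" + "1"
= bin_str(1) + "0" + "0" + "1" + "0" + "1"
= "1" + "0" + "0" + "1" + "0" + "1"
= "100101"


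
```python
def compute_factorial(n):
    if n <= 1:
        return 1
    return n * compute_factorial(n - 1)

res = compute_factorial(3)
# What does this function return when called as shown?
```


compute_factorial(3)
= 3 * compute_factorial(2)
= 3 * 2 * compute_factorial(1)
= 3 * 2 * 1
= 6


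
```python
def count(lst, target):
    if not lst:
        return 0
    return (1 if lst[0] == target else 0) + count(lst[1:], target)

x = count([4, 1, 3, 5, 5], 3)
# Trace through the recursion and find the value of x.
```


count([4, 1, 3, 5, 5], 3)
lst[0]=4 != 3: 0 + count([1, 3, 5, 5], 3)
lst[0]=1 != 3: 0 + count([3, 5, 5], 3)
lst[0]=3 == 3: 1 + count([5, 5], 3)
lst[0]=5 != 3: 0 + count([5], 3)
lst[0]=5 != 3: 0 + count([], 3)
= 1


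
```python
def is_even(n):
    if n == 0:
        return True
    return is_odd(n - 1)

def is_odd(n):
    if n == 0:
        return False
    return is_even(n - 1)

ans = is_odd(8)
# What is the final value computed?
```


is_odd(8)
= is_even(7)
= is_odd(6)
= is_even(5)
= is_odd(4)
= is_even(3)
= is_odd(2)
= is_even(1)
= is_odd(0)
n == 0: return False
= False


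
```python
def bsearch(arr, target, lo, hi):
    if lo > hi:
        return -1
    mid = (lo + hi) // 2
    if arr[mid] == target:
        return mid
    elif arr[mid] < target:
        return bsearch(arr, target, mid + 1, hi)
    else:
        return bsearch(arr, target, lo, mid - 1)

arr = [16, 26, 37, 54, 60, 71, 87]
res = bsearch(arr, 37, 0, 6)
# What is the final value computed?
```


bsearch(arr, 37, 0, 6)
lo=0, hi=6, mid=3, arr[mid]=54
54 > 37, search left half
lo=0, hi=2, mid=1, arr[mid]=26
26 < 37, search right half
lo=2, hi=2, mid=2, arr[mid]=37
arr[2] == 37, found at index 2
= 2


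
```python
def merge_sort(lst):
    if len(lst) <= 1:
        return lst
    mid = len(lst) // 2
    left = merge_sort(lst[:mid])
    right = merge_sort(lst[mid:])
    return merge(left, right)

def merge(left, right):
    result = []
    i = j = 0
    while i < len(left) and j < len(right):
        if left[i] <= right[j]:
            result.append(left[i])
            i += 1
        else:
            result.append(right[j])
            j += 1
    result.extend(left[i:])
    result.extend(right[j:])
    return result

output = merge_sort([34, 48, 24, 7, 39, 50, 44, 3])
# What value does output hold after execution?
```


merge_sort([34, 48, 24, 7, 39, 50, 44, 3])
Split into [34, 48, 24, 7] and [39, 50, 44, 3]
Left sorted: [7, 24, 34, 48]
Right sorted: [3, 39, 44, 50]
Merge [7, 24, 34, 48] and [3, 39, 44, 50]
= [3, 7, 24, 34, 39, 44, 48, 50]


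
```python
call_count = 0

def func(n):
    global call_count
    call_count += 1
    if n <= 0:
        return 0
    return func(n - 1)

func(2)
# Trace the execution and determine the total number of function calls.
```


func(2) calls func(1) calls ... calls func(0)
Total calls: 2 + 1 (for base case) = 3


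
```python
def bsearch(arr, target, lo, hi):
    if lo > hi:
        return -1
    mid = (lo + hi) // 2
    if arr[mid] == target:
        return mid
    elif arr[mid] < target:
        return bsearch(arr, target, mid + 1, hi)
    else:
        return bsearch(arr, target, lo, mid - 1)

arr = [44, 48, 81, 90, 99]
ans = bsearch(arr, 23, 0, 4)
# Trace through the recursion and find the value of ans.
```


bsearch(arr, 23, 0, 4)
lo=0, hi=4, mid=2, arr[mid]=81
81 > 23, search left half
lo=0, hi=1, mid=0, arr[mid]=44
44 > 23, search left half
lo > hi, target not found, return -1
= -1


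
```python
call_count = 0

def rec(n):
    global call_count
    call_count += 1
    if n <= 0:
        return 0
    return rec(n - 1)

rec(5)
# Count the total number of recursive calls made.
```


rec(5) calls rec(4) calls ... calls rec(0)
Total calls: 5 + 1 (for base case) = 6


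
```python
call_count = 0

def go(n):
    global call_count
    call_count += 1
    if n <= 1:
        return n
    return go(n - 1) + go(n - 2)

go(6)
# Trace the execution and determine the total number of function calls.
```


go(6) calls go(5) and go(4); each non-base call branches into two more.
Let C(k) = total number of calls made by go(k), including the call to go(k) itself.
Base cases: C(0) = 1, C(1) = 1
Recurrence: C(k) = 1 + C(k-1) + C(k-2)
  C(2) = 1 + C(1) + C(0) = 1 + 1 + 1 = 3
  C(3) = 1 + C(2) + C(1) = 1 + 3 + 1 = 5
  C(4) = 1 + C(3) + C(2) = 1 + 5 + 3 = 9
  C(5) = 1 + C(4) + C(3) = 1 + 9 + 5 = 15
  C(6) = 1 + C(5) + C(4) = 1 + 15 + 9 = 25
Total calls = C(6) = 25


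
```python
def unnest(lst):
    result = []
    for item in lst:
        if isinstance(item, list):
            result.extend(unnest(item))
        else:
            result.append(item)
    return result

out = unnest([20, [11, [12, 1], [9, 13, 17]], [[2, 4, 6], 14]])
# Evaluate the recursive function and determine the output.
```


unnest([20, [11, [12, 1], [9, 13, 17]], [[2, 4, 6], 14]])
Processing each element:
  20 is not a list -> append 20
  [11, [12, 1], [9, 13, 17]] is a list -> unnest recursively -> [11, 12, 1, 9, 13, 17]
  [[2, 4, 6], 14] is a list -> unnest recursively -> [2, 4, 6, 14]
= [20, 11, 12, 1, 9, 13, 17, 2, 4, 6, 14]


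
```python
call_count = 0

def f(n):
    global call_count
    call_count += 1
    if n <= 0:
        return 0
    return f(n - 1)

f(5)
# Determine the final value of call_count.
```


f(5) calls f(4) calls ... calls f(0)
Total calls: 5 + 1 (for base case) = 6


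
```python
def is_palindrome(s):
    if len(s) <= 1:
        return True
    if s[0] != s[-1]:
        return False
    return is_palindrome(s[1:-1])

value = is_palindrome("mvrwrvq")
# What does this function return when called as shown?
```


is_palindrome("mvrwrvq")
"mvrwrvq": s[0]='m' != s[-1]='q' -> False
= False


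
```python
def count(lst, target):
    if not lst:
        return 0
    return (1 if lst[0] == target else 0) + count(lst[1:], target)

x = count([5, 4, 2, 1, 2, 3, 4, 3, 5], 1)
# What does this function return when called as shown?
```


count([5, 4, 2, 1, 2, 3, 4, 3, 5], 1)
lst[0]=5 != 1: 0 + count([4, 2, 1, 2, 3, 4, 3, 5], 1)
lst[0]=4 != 1: 0 + count([2, 1, 2, 3, 4, 3, 5], 1)
lst[0]=2 != 1: 0 + count([1, 2, 3, 4, 3, 5], 1)
lst[0]=1 == 1: 1 + count([2, 3, 4, 3, 5], 1)
lst[0]=2 != 1: 0 + count([3, 4, 3, 5], 1)
lst[0]=3 != 1: 0 + count([4, 3, 5], 1)
lst[0]=4 != 1: 0 + count([3, 5], 1)
lst[0]=3 != 1: 0 + count([5], 1)
lst[0]=5 != 1: 0 + count([], 1)
= 1


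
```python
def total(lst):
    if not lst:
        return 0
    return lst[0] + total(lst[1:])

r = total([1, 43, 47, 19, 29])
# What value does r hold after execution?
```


total([1, 43, 47, 19, 29])
= 1 + total([43, 47, 19, 29])
= 1 + 43 + total([47, 19, 29])
= 1 + 43 + 47 + total([19, 29])
= 1 + 43 + 47 + 19 + total([29])
= 1 + 43 + 47 + 19 + 29 + total([])
= 1 + 43 + 47 + 19 + 29 + 0
= 139


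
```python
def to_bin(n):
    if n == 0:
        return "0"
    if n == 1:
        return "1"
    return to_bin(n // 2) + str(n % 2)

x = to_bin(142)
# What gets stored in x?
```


to_bin(142)
= to_bin(71) + "0"
= to_bin(35) + "1" + "0"
= to_bin(17) + "1" + "1" + "0"
= to_bin(8) + "1" + "1" + "1" + "0"
= to_bin(4) + "0" + "1" + "1" + "1" + "0"
= to_bin(2) + "0" + "0" + "1" + "1" + "1" + "0"
= to_bin(1) + "0" + "0" + "0" + "1" + "1" + "1" + "0"
= "1" + "0" + "0" + "0" + "1" + "1" + "1" + "0"
= "10001110"


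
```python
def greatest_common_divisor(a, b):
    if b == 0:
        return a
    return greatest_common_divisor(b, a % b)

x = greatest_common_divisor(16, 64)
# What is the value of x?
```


greatest_common_divisor(16, 64)
= greatest_common_divisor(64, 16 % 64) = greatest_common_divisor(64, 16)
= greatest_common_divisor(16, 64 % 16) = greatest_common_divisor(16, 0)
b == 0, return a = 16


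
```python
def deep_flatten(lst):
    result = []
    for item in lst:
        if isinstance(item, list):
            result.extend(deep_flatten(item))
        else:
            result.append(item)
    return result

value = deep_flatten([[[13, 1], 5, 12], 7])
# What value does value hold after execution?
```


deep_flatten([[[13, 1], 5, 12], 7])
Processing each element:
  [[13, 1], 5, 12] is a list -> deep_flatten recursively -> [13, 1, 5, 12]
  7 is not a list -> append 7
= [13, 1, 5, 12, 7]


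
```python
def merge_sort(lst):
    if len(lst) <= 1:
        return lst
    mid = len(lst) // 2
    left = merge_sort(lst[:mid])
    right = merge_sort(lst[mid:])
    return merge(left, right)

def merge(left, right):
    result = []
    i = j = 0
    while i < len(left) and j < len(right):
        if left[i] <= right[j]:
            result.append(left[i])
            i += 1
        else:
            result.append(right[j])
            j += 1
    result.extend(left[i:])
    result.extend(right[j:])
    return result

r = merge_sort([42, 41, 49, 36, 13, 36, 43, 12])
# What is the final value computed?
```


merge_sort([42, 41, 49, 36, 13, 36, 43, 12])
Split into [42, 41, 49, 36] and [13, 36, 43, 12]
Left sorted: [36, 41, 42, 49]
Right sorted: [12, 13, 36, 43]
Merge [36, 41, 42, 49] and [12, 13, 36, 43]
= [12, 13, 36, 36, 41, 42, 43, 49]


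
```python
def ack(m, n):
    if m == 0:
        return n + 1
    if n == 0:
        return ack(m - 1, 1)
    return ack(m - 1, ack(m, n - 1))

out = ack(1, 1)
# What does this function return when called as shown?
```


ack(1, 1)
= ack(0, ack(1, 0))
First compute ack(1, 0) = 2
= ack(0, 2)
= 3


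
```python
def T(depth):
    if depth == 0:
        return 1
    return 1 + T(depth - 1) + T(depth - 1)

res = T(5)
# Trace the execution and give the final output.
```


T(5)
= 1 + T(4) + T(4)
= 1 + 2 * T(4)
T(k) = 2^(k+1) - 1
T(0) = 1
T(1) = 3
T(2) = 7
T(3) = 15
T(4) = 31
T(5) = 2^6 - 1 = 63


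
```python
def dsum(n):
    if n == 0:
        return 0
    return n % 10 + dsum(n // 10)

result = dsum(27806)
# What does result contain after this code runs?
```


dsum(27806)
= 6 + dsum(2780)
= 6 + 0 + dsum(278)
= 6 + 0 + 8 + dsum(27)
= 6 + 0 + 8 + 7 + dsum(2)
= 6 + 0 + 8 + 7 + 2 + dsum(0)
= 6 + 0 + 8 + 7 + 2 + 0
= 23


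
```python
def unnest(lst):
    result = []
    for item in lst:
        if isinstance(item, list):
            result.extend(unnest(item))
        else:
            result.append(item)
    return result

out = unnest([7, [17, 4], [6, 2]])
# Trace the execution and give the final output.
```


unnest([7, [17, 4], [6, 2]])
Processing each element:
  7 is not a list -> append 7
  [17, 4] is a list -> unnest recursively -> [17, 4]
  [6, 2] is a list -> unnest recursively -> [6, 2]
= [7, 17, 4, 6, 2]


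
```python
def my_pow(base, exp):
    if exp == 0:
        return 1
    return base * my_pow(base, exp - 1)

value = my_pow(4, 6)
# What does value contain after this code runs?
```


my_pow(4, 6)
= 4 * my_pow(4, 5)
= 4 * 4 * my_pow(4, 4)
= 4 * 4 * 4 * my_pow(4, 3)
= 4 * 4 * 4 * 4 * my_pow(4, 2)
= 4 * 4 * 4 * 4 * 4 * my_pow(4, 1)
= 4 * 4 * 4 * 4 * 4 * 4 * my_pow(4, 0)
= 4 * 4 * 4 * 4 * 4 * 4 * 1
= 4096


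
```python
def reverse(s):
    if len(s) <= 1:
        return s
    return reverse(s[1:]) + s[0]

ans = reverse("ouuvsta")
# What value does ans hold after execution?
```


reverse("ouuvsta")
= reverse("uuvsta") + "o"
= reverse("uvsta") + "u" + "o"
= reverse("vsta") + "u" + "u" + "o"
= reverse("sta") + "v" + "u" + "u" + "o"
= reverse("ta") + "s" + "v" + "u" + "u" + "o"
= reverse("a") + "t" + "s" + "v" + "u" + "u" + "o"
= "a" + "t" + "s" + "v" + "u" + "u" + "o"
= "atsvuuo"


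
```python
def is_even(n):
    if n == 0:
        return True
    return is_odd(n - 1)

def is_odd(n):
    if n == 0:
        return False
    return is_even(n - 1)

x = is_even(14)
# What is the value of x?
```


is_even(14)
= is_odd(13)
= is_even(12)
= is_odd(11)
= is_even(10)
= is_odd(9)
= is_even(8)
= is_odd(7)
= is_even(6)
= is_odd(5)
= is_even(4)
= is_odd(3)
= is_even(2)
= is_odd(1)
= is_even(0)
n == 0: return True
= True


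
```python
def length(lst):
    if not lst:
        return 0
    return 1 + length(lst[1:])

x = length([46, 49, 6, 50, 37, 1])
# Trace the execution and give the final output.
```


length([46, 49, 6, 50, 37, 1])
= 1 + length([49, 6, 50, 37, 1])
= 1 + 1 + length([6, 50, 37, 1])
= 1 + 1 + 1 + length([50, 37, 1])
= 1 + 1 + 1 + 1 + length([37, 1])
= 1 + 1 + 1 + 1 + 1 + length([1])
= 1 + 1 + 1 + 1 + 1 + 1 + length([])
= 1 + 1 + 1 + 1 + 1 + 1 + 0
= 6


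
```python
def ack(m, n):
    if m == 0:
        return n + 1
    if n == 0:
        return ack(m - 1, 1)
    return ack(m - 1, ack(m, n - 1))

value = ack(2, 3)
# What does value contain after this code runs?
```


ack(2, 3)
= ack(1, ack(2, 2))
First compute ack(2, 2) = 7
= ack(1, 7)
= 9


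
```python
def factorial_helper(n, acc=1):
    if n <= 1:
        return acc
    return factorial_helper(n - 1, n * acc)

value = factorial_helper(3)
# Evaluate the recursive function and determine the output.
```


factorial_helper(3, 1)
= factorial_helper(2, 3 * 1) = factorial_helper(2, 3)
= factorial_helper(1, 2 * 3) = factorial_helper(1, 6)
n <= 1, return acc = 6


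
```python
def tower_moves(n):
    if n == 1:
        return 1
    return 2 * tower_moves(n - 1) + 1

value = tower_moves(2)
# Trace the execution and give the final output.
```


tower_moves(2)
= 2 * tower_moves(1) + 1
Now compute bottom-up:
tower_moves(1) = 1
tower_moves(2) = 2 * 1 + 1 = 3
= 3


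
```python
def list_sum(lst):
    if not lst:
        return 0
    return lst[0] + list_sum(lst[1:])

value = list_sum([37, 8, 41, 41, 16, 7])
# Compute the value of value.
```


list_sum([37, 8, 41, 41, 16, 7])
= 37 + list_sum([8, 41, 41, 16, 7])
= 37 + 8 + list_sum([41, 41, 16, 7])
= 37 + 8 + 41 + list_sum([41, 16, 7])
= 37 + 8 + 41 + 41 + list_sum([16, 7])
= 37 + 8 + 41 + 41 + 16 + list_sum([7])
= 37 + 8 + 41 + 41 + 16 + 7 + list_sum([])
= 37 + 8 + 41 + 41 + 16 + 7 + 0
= 150


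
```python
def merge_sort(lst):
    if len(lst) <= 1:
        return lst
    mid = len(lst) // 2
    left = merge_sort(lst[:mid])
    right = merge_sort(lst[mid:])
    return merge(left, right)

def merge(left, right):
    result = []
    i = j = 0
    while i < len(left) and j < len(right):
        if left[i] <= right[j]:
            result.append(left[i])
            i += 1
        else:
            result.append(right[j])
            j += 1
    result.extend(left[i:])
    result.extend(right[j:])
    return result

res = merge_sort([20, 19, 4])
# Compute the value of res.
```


merge_sort([20, 19, 4])
Split into [20] and [19, 4]
Left sorted: [20]
Right sorted: [4, 19]
Merge [20] and [4, 19]
= [4, 19, 20]


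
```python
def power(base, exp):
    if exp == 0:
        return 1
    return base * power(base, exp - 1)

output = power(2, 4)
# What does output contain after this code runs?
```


power(2, 4)
= 2 * power(2, 3)
= 2 * 2 * power(2, 2)
= 2 * 2 * 2 * power(2, 1)
= 2 * 2 * 2 * 2 * power(2, 0)
= 2 * 2 * 2 * 2 * 1
= 16


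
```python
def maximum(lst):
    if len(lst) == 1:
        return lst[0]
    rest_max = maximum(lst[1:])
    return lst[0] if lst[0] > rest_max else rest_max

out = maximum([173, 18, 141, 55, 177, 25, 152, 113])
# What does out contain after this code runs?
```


maximum([173, 18, 141, 55, 177, 25, 152, 113])
= compare 173 with maximum([18, 141, 55, 177, 25, 152, 113])
= compare 18 with maximum([141, 55, 177, 25, 152, 113])
= compare 141 with maximum([55, 177, 25, 152, 113])
= compare 55 with maximum([177, 25, 152, 113])
= compare 177 with maximum([25, 152, 113])
= compare 25 with maximum([152, 113])
= compare 152 with maximum([113])
Base: maximum([113]) = 113
compare 152 with 113: max = 152
compare 25 with 152: max = 152
compare 177 with 152: max = 177
compare 55 with 177: max = 177
compare 141 with 177: max = 177
compare 18 with 177: max = 177
compare 173 with 177: max = 177
= 177


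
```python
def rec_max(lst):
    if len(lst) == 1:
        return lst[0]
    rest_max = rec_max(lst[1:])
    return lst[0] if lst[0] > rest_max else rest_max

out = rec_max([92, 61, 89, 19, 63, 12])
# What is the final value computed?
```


rec_max([92, 61, 89, 19, 63, 12])
= compare 92 with rec_max([61, 89, 19, 63, 12])
= compare 61 with rec_max([89, 19, 63, 12])
= compare 89 with rec_max([19, 63, 12])
= compare 19 with rec_max([63, 12])
= compare 63 with rec_max([12])
Base: rec_max([12]) = 12
compare 63 with 12: max = 63
compare 19 with 63: max = 63
compare 89 with 63: max = 89
compare 61 with 89: max = 89
compare 92 with 89: max = 92
= 92


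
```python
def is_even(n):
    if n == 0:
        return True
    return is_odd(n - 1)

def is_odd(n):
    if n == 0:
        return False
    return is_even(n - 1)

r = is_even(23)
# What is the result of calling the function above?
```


is_even(23)
= is_odd(22)
= is_even(21)
= is_odd(20)
= is_even(19)
= is_odd(18)
= is_even(17)
= is_odd(16)
= is_even(15)
= is_odd(14)
= is_even(13)
= is_odd(12)
= is_even(11)
= is_odd(10)
= is_even(9)
= is_odd(8)
= is_even(7)
= is_odd(6)
= is_even(5)
= is_odd(4)
= is_even(3)
= is_odd(2)
= is_even(1)
= is_odd(0)
n == 0: return False
= False
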